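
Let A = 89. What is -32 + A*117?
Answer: 10381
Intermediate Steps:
-32 + A*117 = -32 + 89*117 = -32 + 10413 = 10381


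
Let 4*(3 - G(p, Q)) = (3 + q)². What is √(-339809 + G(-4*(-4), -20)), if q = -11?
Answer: 3*I*√37758 ≈ 582.94*I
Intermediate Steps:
G(p, Q) = -13 (G(p, Q) = 3 - (3 - 11)²/4 = 3 - ¼*(-8)² = 3 - ¼*64 = 3 - 16 = -13)
√(-339809 + G(-4*(-4), -20)) = √(-339809 - 13) = √(-339822) = 3*I*√37758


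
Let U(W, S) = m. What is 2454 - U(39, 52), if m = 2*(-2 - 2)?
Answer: 2462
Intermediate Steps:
m = -8 (m = 2*(-4) = -8)
U(W, S) = -8
2454 - U(39, 52) = 2454 - 1*(-8) = 2454 + 8 = 2462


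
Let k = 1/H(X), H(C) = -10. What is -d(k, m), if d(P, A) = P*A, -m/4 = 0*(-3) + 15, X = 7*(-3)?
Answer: -6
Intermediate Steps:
X = -21
m = -60 (m = -4*(0*(-3) + 15) = -4*(0 + 15) = -4*15 = -60)
k = -⅒ (k = 1/(-10) = -⅒ ≈ -0.10000)
d(P, A) = A*P
-d(k, m) = -(-60)*(-1)/10 = -1*6 = -6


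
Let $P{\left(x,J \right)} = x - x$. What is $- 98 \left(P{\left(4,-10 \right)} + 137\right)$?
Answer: $-13426$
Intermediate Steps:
$P{\left(x,J \right)} = 0$
$- 98 \left(P{\left(4,-10 \right)} + 137\right) = - 98 \left(0 + 137\right) = \left(-98\right) 137 = -13426$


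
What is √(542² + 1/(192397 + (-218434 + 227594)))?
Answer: 3*√1326025375164977/201557 ≈ 542.00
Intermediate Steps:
√(542² + 1/(192397 + (-218434 + 227594))) = √(293764 + 1/(192397 + 9160)) = √(293764 + 1/201557) = √(59210190549/201557) = 3*√1326025375164977/201557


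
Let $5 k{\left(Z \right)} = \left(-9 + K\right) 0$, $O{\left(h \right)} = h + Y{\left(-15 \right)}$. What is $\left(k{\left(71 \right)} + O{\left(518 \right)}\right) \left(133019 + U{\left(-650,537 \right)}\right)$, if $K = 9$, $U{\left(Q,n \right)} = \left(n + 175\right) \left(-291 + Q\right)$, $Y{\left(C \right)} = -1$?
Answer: $-277615041$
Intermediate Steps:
$U{\left(Q,n \right)} = \left(-291 + Q\right) \left(175 + n\right)$ ($U{\left(Q,n \right)} = \left(175 + n\right) \left(-291 + Q\right) = \left(-291 + Q\right) \left(175 + n\right)$)
$O{\left(h \right)} = -1 + h$ ($O{\left(h \right)} = h - 1 = -1 + h$)
$k{\left(Z \right)} = 0$ ($k{\left(Z \right)} = \frac{\left(-9 + 9\right) 0}{5} = \frac{0 \cdot 0}{5} = \frac{1}{5} \cdot 0 = 0$)
$\left(k{\left(71 \right)} + O{\left(518 \right)}\right) \left(133019 + U{\left(-650,537 \right)}\right) = \left(0 + \left(-1 + 518\right)\right) \left(133019 - 669992\right) = \left(0 + 517\right) \left(133019 - 669992\right) = 517 \left(133019 - 669992\right) = 517 \left(-536973\right) = -277615041$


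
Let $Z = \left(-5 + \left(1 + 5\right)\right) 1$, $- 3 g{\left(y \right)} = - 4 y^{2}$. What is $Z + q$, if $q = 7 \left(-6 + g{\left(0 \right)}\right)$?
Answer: $-41$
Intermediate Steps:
$g{\left(y \right)} = \frac{4 y^{2}}{3}$ ($g{\left(y \right)} = - \frac{\left(-4\right) y^{2}}{3} = \frac{4 y^{2}}{3}$)
$q = -42$ ($q = 7 \left(-6 + \frac{4 \cdot 0^{2}}{3}\right) = 7 \left(-6 + \frac{4}{3} \cdot 0\right) = 7 \left(-6 + 0\right) = 7 \left(-6\right) = -42$)
$Z = 1$ ($Z = \left(-5 + 6\right) 1 = 1 \cdot 1 = 1$)
$Z + q = 1 - 42 = -41$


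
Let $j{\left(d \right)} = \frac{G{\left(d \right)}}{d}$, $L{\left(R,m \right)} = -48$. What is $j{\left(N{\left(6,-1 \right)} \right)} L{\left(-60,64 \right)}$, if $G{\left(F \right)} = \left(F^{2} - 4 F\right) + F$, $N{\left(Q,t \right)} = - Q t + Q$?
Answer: $-432$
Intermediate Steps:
$N{\left(Q,t \right)} = Q - Q t$ ($N{\left(Q,t \right)} = - Q t + Q = Q - Q t$)
$G{\left(F \right)} = F^{2} - 3 F$
$j{\left(d \right)} = -3 + d$ ($j{\left(d \right)} = \frac{d \left(-3 + d\right)}{d} = -3 + d$)
$j{\left(N{\left(6,-1 \right)} \right)} L{\left(-60,64 \right)} = \left(-3 + 6 \left(1 - -1\right)\right) \left(-48\right) = \left(-3 + 6 \left(1 + 1\right)\right) \left(-48\right) = \left(-3 + 6 \cdot 2\right) \left(-48\right) = \left(-3 + 12\right) \left(-48\right) = 9 \left(-48\right) = -432$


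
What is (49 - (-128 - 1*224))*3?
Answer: 1203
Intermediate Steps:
(49 - (-128 - 1*224))*3 = (49 - (-128 - 224))*3 = (49 - 1*(-352))*3 = (49 + 352)*3 = 401*3 = 1203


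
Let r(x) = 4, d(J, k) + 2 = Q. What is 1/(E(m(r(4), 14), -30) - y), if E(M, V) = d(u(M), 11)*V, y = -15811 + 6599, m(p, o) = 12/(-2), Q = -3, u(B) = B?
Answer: 1/9362 ≈ 0.00010681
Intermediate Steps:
d(J, k) = -5 (d(J, k) = -2 - 3 = -5)
m(p, o) = -6 (m(p, o) = 12*(-½) = -6)
y = -9212
E(M, V) = -5*V
1/(E(m(r(4), 14), -30) - y) = 1/(-5*(-30) - 1*(-9212)) = 1/(150 + 9212) = 1/9362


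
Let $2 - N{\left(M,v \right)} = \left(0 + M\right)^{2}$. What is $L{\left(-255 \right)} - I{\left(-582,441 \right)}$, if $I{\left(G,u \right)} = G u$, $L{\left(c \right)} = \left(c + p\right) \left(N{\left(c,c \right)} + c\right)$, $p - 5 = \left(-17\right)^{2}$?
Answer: $-2289180$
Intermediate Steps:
$N{\left(M,v \right)} = 2 - M^{2}$ ($N{\left(M,v \right)} = 2 - \left(0 + M\right)^{2} = 2 - M^{2}$)
$p = 294$ ($p = 5 + \left(-17\right)^{2} = 5 + 289 = 294$)
$L{\left(c \right)} = \left(294 + c\right) \left(2 + c - c^{2}\right)$ ($L{\left(c \right)} = \left(c + 294\right) \left(\left(2 - c^{2}\right) + c\right) = \left(294 + c\right) \left(2 + c - c^{2}\right)$)
$L{\left(-255 \right)} - I{\left(-582,441 \right)} = \left(588 - \left(-255\right)^{3} - 293 \left(-255\right)^{2} + 296 \left(-255\right)\right) - \left(-582\right) 441 = \left(588 - -16581375 - 19052325 - 75480\right) - -256662 = \left(588 + 16581375 - 19052325 - 75480\right) + 256662 = -2545842 + 256662 = -2289180$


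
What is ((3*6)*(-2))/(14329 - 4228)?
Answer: -12/3367 ≈ -0.0035640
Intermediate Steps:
((3*6)*(-2))/(14329 - 4228) = (18*(-2))/10101 = (1/10101)*(-36) = -12/3367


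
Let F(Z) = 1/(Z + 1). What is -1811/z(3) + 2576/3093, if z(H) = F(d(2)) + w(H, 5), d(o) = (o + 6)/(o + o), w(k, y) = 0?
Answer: -16801693/3093 ≈ -5432.2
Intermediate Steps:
d(o) = (6 + o)/(2*o) (d(o) = (6 + o)/((2*o)) = (6 + o)*(1/(2*o)) = (6 + o)/(2*o))
F(Z) = 1/(1 + Z)
z(H) = 1/3 (z(H) = 1/(1 + (1/2)*(6 + 2)/2) + 0 = 1/(1 + (1/2)*(1/2)*8) + 0 = 1/(1 + 2) + 0 = 1/3 + 0 = 1/3)
-1811/z(3) + 2576/3093 = -1811/1/3 + 2576/3093 = -1811*3 + 2576*(1/3093) = -5433 + 2576/3093 = -16801693/3093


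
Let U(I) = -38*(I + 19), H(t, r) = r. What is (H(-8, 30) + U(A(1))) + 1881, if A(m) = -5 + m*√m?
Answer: 1341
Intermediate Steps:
A(m) = -5 + m^(3/2)
U(I) = -722 - 38*I (U(I) = -38*(19 + I) = -722 - 38*I)
(H(-8, 30) + U(A(1))) + 1881 = (30 + (-722 - 38*(-5 + 1^(3/2)))) + 1881 = (30 + (-722 - 38*(-5 + 1))) + 1881 = (30 + (-722 - 38*(-4))) + 1881 = (30 + (-722 + 152)) + 1881 = (30 - 570) + 1881 = -540 + 1881 = 1341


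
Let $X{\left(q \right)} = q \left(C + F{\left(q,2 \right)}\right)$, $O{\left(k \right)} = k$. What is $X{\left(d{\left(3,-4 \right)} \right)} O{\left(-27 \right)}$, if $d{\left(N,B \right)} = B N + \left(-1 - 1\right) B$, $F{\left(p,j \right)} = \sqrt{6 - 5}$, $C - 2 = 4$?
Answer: $756$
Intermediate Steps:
$C = 6$ ($C = 2 + 4 = 6$)
$F{\left(p,j \right)} = 1$ ($F{\left(p,j \right)} = \sqrt{1} = 1$)
$d{\left(N,B \right)} = - 2 B + B N$ ($d{\left(N,B \right)} = B N + \left(-1 - 1\right) B = B N - 2 B = - 2 B + B N$)
$X{\left(q \right)} = 7 q$ ($X{\left(q \right)} = q \left(6 + 1\right) = q 7 = 7 q$)
$X{\left(d{\left(3,-4 \right)} \right)} O{\left(-27 \right)} = 7 \left(- 4 \left(-2 + 3\right)\right) \left(-27\right) = 7 \left(\left(-4\right) 1\right) \left(-27\right) = 7 \left(-4\right) \left(-27\right) = \left(-28\right) \left(-27\right) = 756$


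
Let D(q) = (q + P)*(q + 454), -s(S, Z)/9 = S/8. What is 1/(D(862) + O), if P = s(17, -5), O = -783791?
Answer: 2/650865 ≈ 3.0728e-6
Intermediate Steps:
s(S, Z) = -9*S/8
P = -153/8 (P = -9/8*17 = -153/8 ≈ -19.125)
D(q) = (454 + q)*(-153/8 + q) (D(q) = (q - 153/8)*(q + 454) = (-153/8 + q)*(454 + q) = (454 + q)*(-153/8 + q))
1/(D(862) + O) = 1/((-34731/4 + 862² + (3479/8)*862) - 783791) = 1/((-34731/4 + 743044 + 1499449/4) - 783791) = 1/(2218447/2 - 783791) = 1/(650865/2) = 2/650865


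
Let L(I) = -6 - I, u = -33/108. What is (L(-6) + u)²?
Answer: 121/1296 ≈ 0.093364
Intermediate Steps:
u = -11/36 (u = -33*1/108 = -11/36 ≈ -0.30556)
(L(-6) + u)² = ((-6 - 1*(-6)) - 11/36)² = ((-6 + 6) - 11/36)² = (0 - 11/36)² = (-11/36)² = 121/1296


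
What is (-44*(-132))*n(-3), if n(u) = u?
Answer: -17424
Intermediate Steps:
(-44*(-132))*n(-3) = -44*(-132)*(-3) = 5808*(-3) = -17424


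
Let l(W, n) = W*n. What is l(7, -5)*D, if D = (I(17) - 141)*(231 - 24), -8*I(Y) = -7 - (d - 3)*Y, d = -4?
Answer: 1122975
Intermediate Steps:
I(Y) = 7/8 - 7*Y/8 (I(Y) = -(-7 - (-4 - 3)*Y)/8 = -(-7 - (-7)*Y)/8 = -(-7 + 7*Y)/8 = 7/8 - 7*Y/8)
D = -32085 (D = ((7/8 - 7/8*17) - 141)*(231 - 24) = ((7/8 - 119/8) - 141)*207 = (-14 - 141)*207 = -155*207 = -32085)
l(7, -5)*D = (7*(-5))*(-32085) = -35*(-32085) = 1122975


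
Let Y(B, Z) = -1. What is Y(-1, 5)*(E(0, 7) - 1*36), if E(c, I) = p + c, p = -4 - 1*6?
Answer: 46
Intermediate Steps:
p = -10 (p = -4 - 6 = -10)
E(c, I) = -10 + c
Y(-1, 5)*(E(0, 7) - 1*36) = -((-10 + 0) - 1*36) = -(-10 - 36) = -1*(-46) = 46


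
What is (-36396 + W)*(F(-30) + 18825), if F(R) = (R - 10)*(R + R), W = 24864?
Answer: -244766700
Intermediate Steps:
F(R) = 2*R*(-10 + R) (F(R) = (-10 + R)*(2*R) = 2*R*(-10 + R))
(-36396 + W)*(F(-30) + 18825) = (-36396 + 24864)*(2*(-30)*(-10 - 30) + 18825) = -11532*(2*(-30)*(-40) + 18825) = -11532*(2400 + 18825) = -11532*21225 = -244766700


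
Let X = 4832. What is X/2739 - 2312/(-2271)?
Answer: 5768680/2073423 ≈ 2.7822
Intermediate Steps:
X/2739 - 2312/(-2271) = 4832/2739 - 2312/(-2271) = 4832*(1/2739) - 2312*(-1/2271) = 4832/2739 + 2312/2271 = 5768680/2073423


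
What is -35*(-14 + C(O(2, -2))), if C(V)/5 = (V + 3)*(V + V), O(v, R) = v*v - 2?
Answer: -3010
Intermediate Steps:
O(v, R) = -2 + v**2 (O(v, R) = v**2 - 2 = -2 + v**2)
C(V) = 10*V*(3 + V) (C(V) = 5*((V + 3)*(V + V)) = 5*((3 + V)*(2*V)) = 5*(2*V*(3 + V)) = 10*V*(3 + V))
-35*(-14 + C(O(2, -2))) = -35*(-14 + 10*(-2 + 2**2)*(3 + (-2 + 2**2))) = -35*(-14 + 10*(-2 + 4)*(3 + (-2 + 4))) = -35*(-14 + 10*2*(3 + 2)) = -35*(-14 + 10*2*5) = -35*(-14 + 100) = -35*86 = -3010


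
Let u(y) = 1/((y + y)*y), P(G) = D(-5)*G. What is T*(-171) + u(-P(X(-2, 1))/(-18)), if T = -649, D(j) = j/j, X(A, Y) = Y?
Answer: 111141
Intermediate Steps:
D(j) = 1
P(G) = G (P(G) = 1*G = G)
u(y) = 1/(2*y**2) (u(y) = 1/(((2*y))*y) = (1/(2*y))/y = 1/(2*y**2))
T*(-171) + u(-P(X(-2, 1))/(-18)) = -649*(-171) + 1/(2*(-1*1/(-18))**2) = 110979 + 1/(2*(-1*(-1/18))**2) = 110979 + 1/(2*18**(-2)) = 110979 + (1/2)*324 = 110979 + 162 = 111141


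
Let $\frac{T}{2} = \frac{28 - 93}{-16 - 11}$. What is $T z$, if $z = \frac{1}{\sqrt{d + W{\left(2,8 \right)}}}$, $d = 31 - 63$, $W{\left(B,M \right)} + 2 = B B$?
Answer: $- \frac{13 i \sqrt{30}}{81} \approx - 0.87906 i$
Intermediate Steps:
$W{\left(B,M \right)} = -2 + B^{2}$ ($W{\left(B,M \right)} = -2 + B B = -2 + B^{2}$)
$d = -32$ ($d = 31 - 63 = -32$)
$T = \frac{130}{27}$ ($T = 2 \frac{28 - 93}{-16 - 11} = 2 \left(- \frac{65}{-27}\right) = 2 \left(\left(-65\right) \left(- \frac{1}{27}\right)\right) = 2 \cdot \frac{65}{27} = \frac{130}{27} \approx 4.8148$)
$z = - \frac{i \sqrt{30}}{30}$ ($z = \frac{1}{\sqrt{-32 - \left(2 - 2^{2}\right)}} = \frac{1}{\sqrt{-32 + \left(-2 + 4\right)}} = \frac{1}{\sqrt{-32 + 2}} = \frac{1}{\sqrt{-30}} = \frac{1}{i \sqrt{30}} = - \frac{i \sqrt{30}}{30} \approx - 0.18257 i$)
$T z = \frac{130 \left(- \frac{i \sqrt{30}}{30}\right)}{27} = - \frac{13 i \sqrt{30}}{81}$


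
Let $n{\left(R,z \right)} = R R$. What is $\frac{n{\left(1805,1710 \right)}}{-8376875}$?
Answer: $- \frac{130321}{335075} \approx -0.38893$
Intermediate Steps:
$n{\left(R,z \right)} = R^{2}$
$\frac{n{\left(1805,1710 \right)}}{-8376875} = \frac{1805^{2}}{-8376875} = 3258025 \left(- \frac{1}{8376875}\right) = - \frac{130321}{335075}$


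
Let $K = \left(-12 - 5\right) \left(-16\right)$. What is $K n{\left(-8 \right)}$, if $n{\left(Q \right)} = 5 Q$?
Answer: $-10880$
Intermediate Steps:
$K = 272$ ($K = \left(-17\right) \left(-16\right) = 272$)
$K n{\left(-8 \right)} = 272 \cdot 5 \left(-8\right) = 272 \left(-40\right) = -10880$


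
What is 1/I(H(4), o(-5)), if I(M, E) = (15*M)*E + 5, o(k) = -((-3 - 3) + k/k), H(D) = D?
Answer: 1/305 ≈ 0.0032787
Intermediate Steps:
o(k) = 5 (o(k) = -(-6 + 1) = -1*(-5) = 5)
I(M, E) = 5 + 15*E*M (I(M, E) = 15*E*M + 5 = 5 + 15*E*M)
1/I(H(4), o(-5)) = 1/(5 + 15*5*4) = 1/(5 + 300) = 1/305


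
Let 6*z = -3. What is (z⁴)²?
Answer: 1/256 ≈ 0.0039063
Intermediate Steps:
z = -½ (z = (⅙)*(-3) = -½ ≈ -0.50000)
(z⁴)² = ((-½)⁴)² = (1/16)² = 1/256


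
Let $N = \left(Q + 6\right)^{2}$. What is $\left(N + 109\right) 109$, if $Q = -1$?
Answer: $14606$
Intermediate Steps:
$N = 25$ ($N = \left(-1 + 6\right)^{2} = 5^{2} = 25$)
$\left(N + 109\right) 109 = \left(25 + 109\right) 109 = 134 \cdot 109 = 14606$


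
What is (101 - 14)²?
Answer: 7569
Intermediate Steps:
(101 - 14)² = 87² = 7569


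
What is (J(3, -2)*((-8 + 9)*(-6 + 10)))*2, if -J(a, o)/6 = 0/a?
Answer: 0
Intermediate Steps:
J(a, o) = 0 (J(a, o) = -0/a = -6*0 = 0)
(J(3, -2)*((-8 + 9)*(-6 + 10)))*2 = (0*((-8 + 9)*(-6 + 10)))*2 = (0*(1*4))*2 = (0*4)*2 = 0*2 = 0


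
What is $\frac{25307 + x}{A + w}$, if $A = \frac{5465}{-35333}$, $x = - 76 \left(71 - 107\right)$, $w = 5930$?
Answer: $\frac{990843319}{209519225} \approx 4.7291$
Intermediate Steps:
$x = 2736$ ($x = \left(-76\right) \left(-36\right) = 2736$)
$A = - \frac{5465}{35333}$ ($A = 5465 \left(- \frac{1}{35333}\right) = - \frac{5465}{35333} \approx -0.15467$)
$\frac{25307 + x}{A + w} = \frac{25307 + 2736}{- \frac{5465}{35333} + 5930} = \frac{28043}{\frac{209519225}{35333}} = 28043 \cdot \frac{35333}{209519225} = \frac{990843319}{209519225}$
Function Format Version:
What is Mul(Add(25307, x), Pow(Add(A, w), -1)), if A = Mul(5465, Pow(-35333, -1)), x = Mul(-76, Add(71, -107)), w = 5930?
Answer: Rational(990843319, 209519225) ≈ 4.7291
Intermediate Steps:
x = 2736 (x = Mul(-76, -36) = 2736)
A = Rational(-5465, 35333) (A = Mul(5465, Rational(-1, 35333)) = Rational(-5465, 35333) ≈ -0.15467)
Mul(Add(25307, x), Pow(Add(A, w), -1)) = Mul(Add(25307, 2736), Pow(Add(Rational(-5465, 35333), 5930), -1)) = Mul(28043, Pow(Rational(209519225, 35333), -1)) = Mul(28043, Rational(35333, 209519225)) = Rational(990843319, 209519225)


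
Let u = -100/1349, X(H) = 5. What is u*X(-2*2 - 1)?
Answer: -500/1349 ≈ -0.37065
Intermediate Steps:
u = -100/1349 (u = -100*1/1349 = -100/1349 ≈ -0.074129)
u*X(-2*2 - 1) = -100/1349*5 = -500/1349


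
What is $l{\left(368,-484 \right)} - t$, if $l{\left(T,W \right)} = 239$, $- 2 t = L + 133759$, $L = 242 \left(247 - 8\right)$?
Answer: $\frac{192075}{2} \approx 96038.0$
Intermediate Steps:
$L = 57838$ ($L = 242 \cdot 239 = 57838$)
$t = - \frac{191597}{2}$ ($t = - \frac{57838 + 133759}{2} = \left(- \frac{1}{2}\right) 191597 = - \frac{191597}{2} \approx -95799.0$)
$l{\left(368,-484 \right)} - t = 239 - - \frac{191597}{2} = 239 + \frac{191597}{2} = \frac{192075}{2}$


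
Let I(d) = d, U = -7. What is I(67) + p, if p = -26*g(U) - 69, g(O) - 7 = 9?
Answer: -418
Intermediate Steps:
g(O) = 16 (g(O) = 7 + 9 = 16)
p = -485 (p = -26*16 - 69 = -416 - 69 = -485)
I(67) + p = 67 - 485 = -418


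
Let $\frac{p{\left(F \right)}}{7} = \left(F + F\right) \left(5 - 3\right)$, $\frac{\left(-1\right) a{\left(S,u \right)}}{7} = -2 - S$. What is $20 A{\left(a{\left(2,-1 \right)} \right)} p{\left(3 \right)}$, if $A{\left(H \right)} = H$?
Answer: $47040$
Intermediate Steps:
$a{\left(S,u \right)} = 14 + 7 S$ ($a{\left(S,u \right)} = - 7 \left(-2 - S\right) = 14 + 7 S$)
$p{\left(F \right)} = 28 F$ ($p{\left(F \right)} = 7 \left(F + F\right) \left(5 - 3\right) = 7 \cdot 2 F 2 = 7 \cdot 4 F = 28 F$)
$20 A{\left(a{\left(2,-1 \right)} \right)} p{\left(3 \right)} = 20 \left(14 + 7 \cdot 2\right) 28 \cdot 3 = 20 \left(14 + 14\right) 84 = 20 \cdot 28 \cdot 84 = 560 \cdot 84 = 47040$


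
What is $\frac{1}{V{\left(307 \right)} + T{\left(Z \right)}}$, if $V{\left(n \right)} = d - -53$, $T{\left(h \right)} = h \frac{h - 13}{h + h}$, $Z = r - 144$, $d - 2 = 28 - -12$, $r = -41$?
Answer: $- \frac{1}{4} \approx -0.25$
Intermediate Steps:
$d = 42$ ($d = 2 + \left(28 - -12\right) = 2 + \left(28 + 12\right) = 2 + 40 = 42$)
$Z = -185$ ($Z = -41 - 144 = -185$)
$T{\left(h \right)} = - \frac{13}{2} + \frac{h}{2}$ ($T{\left(h \right)} = h \frac{-13 + h}{2 h} = - \frac{13}{2} + \frac{h}{2}$)
$V{\left(n \right)} = 95$ ($V{\left(n \right)} = 42 - -53 = 42 + 53 = 95$)
$\frac{1}{V{\left(307 \right)} + T{\left(Z \right)}} = \frac{1}{95 + \left(- \frac{13}{2} + \frac{1}{2} \left(-185\right)\right)} = \frac{1}{95 - 99} = \frac{1}{-4} = - \frac{1}{4}$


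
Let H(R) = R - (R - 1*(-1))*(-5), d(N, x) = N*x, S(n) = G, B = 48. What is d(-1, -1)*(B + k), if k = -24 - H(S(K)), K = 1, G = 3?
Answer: 1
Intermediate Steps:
S(n) = 3
H(R) = 5 + 6*R (H(R) = R - (R + 1)*(-5) = R - (1 + R)*(-5) = R - (-5 - 5*R) = R + (5 + 5*R) = 5 + 6*R)
k = -47 (k = -24 - (5 + 6*3) = -24 - (5 + 18) = -24 - 1*23 = -24 - 23 = -47)
d(-1, -1)*(B + k) = (-1*(-1))*(48 - 47) = 1*1 = 1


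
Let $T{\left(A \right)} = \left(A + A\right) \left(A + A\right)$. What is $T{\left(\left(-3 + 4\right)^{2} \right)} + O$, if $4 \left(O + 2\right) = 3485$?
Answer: $\frac{3493}{4} \approx 873.25$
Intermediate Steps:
$O = \frac{3477}{4}$ ($O = -2 + \frac{1}{4} \cdot 3485 = -2 + \frac{3485}{4} = \frac{3477}{4} \approx 869.25$)
$T{\left(A \right)} = 4 A^{2}$ ($T{\left(A \right)} = 2 A 2 A = 4 A^{2}$)
$T{\left(\left(-3 + 4\right)^{2} \right)} + O = 4 \left(\left(-3 + 4\right)^{2}\right)^{2} + \frac{3477}{4} = 4 \left(1^{2}\right)^{2} + \frac{3477}{4} = 4 \cdot 1^{2} + \frac{3477}{4} = 4 \cdot 1 + \frac{3477}{4} = 4 + \frac{3477}{4} = \frac{3493}{4}$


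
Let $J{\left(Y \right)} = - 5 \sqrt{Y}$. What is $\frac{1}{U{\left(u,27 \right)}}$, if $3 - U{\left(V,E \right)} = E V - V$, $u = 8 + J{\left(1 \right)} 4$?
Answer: $\frac{1}{315} \approx 0.0031746$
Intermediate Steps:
$u = -12$ ($u = 8 + - 5 \sqrt{1} \cdot 4 = 8 + \left(-5\right) 1 \cdot 4 = 8 - 20 = -12$)
$U{\left(V,E \right)} = 3 + V - E V$ ($U{\left(V,E \right)} = 3 - \left(E V - V\right) = 3 - \left(- V + E V\right) = 3 + V - E V$)
$\frac{1}{U{\left(u,27 \right)}} = \frac{1}{3 - 12 - 27 \left(-12\right)} = \frac{1}{3 - 12 + 324} = \frac{1}{315}$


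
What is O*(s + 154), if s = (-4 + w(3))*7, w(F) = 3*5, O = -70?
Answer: -16170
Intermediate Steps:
w(F) = 15
s = 77 (s = (-4 + 15)*7 = 11*7 = 77)
O*(s + 154) = -70*(77 + 154) = -70*231 = -16170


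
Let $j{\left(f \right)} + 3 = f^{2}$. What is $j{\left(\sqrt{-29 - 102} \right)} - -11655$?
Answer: $11521$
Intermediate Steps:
$j{\left(f \right)} = -3 + f^{2}$
$j{\left(\sqrt{-29 - 102} \right)} - -11655 = \left(-3 + \left(\sqrt{-29 - 102}\right)^{2}\right) - -11655 = \left(-3 + \left(\sqrt{-131}\right)^{2}\right) + 11655 = \left(-3 + \left(i \sqrt{131}\right)^{2}\right) + 11655 = \left(-3 - 131\right) + 11655 = -134 + 11655 = 11521$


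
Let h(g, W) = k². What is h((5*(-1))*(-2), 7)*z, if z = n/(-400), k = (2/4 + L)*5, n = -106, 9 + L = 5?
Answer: 2597/32 ≈ 81.156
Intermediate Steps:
L = -4 (L = -9 + 5 = -4)
k = -35/2 (k = (2/4 - 4)*5 = (2*(¼) - 4)*5 = (½ - 4)*5 = -7/2*5 = -35/2 ≈ -17.500)
h(g, W) = 1225/4 (h(g, W) = (-35/2)² = 1225/4)
z = 53/200 (z = -106/(-400) = -106*(-1/400) = 53/200 ≈ 0.26500)
h((5*(-1))*(-2), 7)*z = (1225/4)*(53/200) = 2597/32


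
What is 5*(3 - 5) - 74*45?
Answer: -3340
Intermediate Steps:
5*(3 - 5) - 74*45 = 5*(-2) - 3330 = -10 - 3330 = -3340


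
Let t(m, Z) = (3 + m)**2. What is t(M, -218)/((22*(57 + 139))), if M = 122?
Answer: 15625/4312 ≈ 3.6236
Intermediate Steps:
t(M, -218)/((22*(57 + 139))) = (3 + 122)**2/((22*(57 + 139))) = 125**2/((22*196)) = 15625/4312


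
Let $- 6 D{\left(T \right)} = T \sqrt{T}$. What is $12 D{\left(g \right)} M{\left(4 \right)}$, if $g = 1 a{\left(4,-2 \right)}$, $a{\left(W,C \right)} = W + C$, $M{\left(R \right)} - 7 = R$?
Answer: $- 44 \sqrt{2} \approx -62.225$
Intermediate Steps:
$M{\left(R \right)} = 7 + R$
$a{\left(W,C \right)} = C + W$
$g = 2$ ($g = 1 \left(-2 + 4\right) = 1 \cdot 2 = 2$)
$D{\left(T \right)} = - \frac{T^{\frac{3}{2}}}{6}$ ($D{\left(T \right)} = - \frac{T \sqrt{T}}{6} = - \frac{T^{\frac{3}{2}}}{6}$)
$12 D{\left(g \right)} M{\left(4 \right)} = 12 \left(- \frac{2^{\frac{3}{2}}}{6}\right) \left(7 + 4\right) = 12 \left(- \frac{2 \sqrt{2}}{6}\right) 11 = 12 \left(- \frac{\sqrt{2}}{3}\right) 11 = - 4 \sqrt{2} \cdot 11 = - 44 \sqrt{2}$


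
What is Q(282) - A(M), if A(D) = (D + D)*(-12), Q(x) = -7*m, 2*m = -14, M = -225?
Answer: -5351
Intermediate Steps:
m = -7 (m = (½)*(-14) = -7)
Q(x) = 49 (Q(x) = -7*(-7) = 49)
A(D) = -24*D (A(D) = (2*D)*(-12) = -24*D)
Q(282) - A(M) = 49 - (-24)*(-225) = 49 - 1*5400 = 49 - 5400 = -5351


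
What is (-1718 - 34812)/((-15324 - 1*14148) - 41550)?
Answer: 18265/35511 ≈ 0.51435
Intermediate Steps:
(-1718 - 34812)/((-15324 - 1*14148) - 41550) = -36530/((-15324 - 14148) - 41550) = -36530/(-29472 - 41550) = -36530/(-71022) = -36530*(-1/71022) = 18265/35511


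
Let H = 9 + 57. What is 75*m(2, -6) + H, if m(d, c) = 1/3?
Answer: 91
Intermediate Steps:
m(d, c) = 1/3
H = 66
75*m(2, -6) + H = 75*(1/3) + 66 = 25 + 66 = 91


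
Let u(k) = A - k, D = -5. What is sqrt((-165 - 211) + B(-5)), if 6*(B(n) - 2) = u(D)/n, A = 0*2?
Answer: I*sqrt(13470)/6 ≈ 19.343*I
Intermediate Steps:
A = 0
u(k) = -k (u(k) = 0 - k = -k)
B(n) = 2 + 5/(6*n) (B(n) = 2 + ((-1*(-5))/n)/6 = 2 + (5/n)/6 = 2 + 5/(6*n))
sqrt((-165 - 211) + B(-5)) = sqrt((-165 - 211) + (2 + (5/6)/(-5))) = sqrt(-376 + (2 + (5/6)*(-1/5))) = sqrt(-376 + (2 - 1/6)) = sqrt(-376 + 11/6) = sqrt(-2245/6) = I*sqrt(13470)/6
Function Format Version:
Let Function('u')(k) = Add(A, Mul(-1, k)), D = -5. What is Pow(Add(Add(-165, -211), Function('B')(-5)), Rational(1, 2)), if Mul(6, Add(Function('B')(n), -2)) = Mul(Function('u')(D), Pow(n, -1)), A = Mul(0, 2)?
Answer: Mul(Rational(1, 6), I, Pow(13470, Rational(1, 2))) ≈ Mul(19.343, I)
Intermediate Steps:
A = 0
Function('u')(k) = Mul(-1, k) (Function('u')(k) = Add(0, Mul(-1, k)) = Mul(-1, k))
Function('B')(n) = Add(2, Mul(Rational(5, 6), Pow(n, -1))) (Function('B')(n) = Add(2, Mul(Rational(1, 6), Mul(Mul(-1, -5), Pow(n, -1)))) = Add(2, Mul(Rational(1, 6), Mul(5, Pow(n, -1)))) = Add(2, Mul(Rational(5, 6), Pow(n, -1))))
Pow(Add(Add(-165, -211), Function('B')(-5)), Rational(1, 2)) = Pow(Add(Add(-165, -211), Add(2, Mul(Rational(5, 6), Pow(-5, -1)))), Rational(1, 2)) = Pow(Add(-376, Add(2, Mul(Rational(5, 6), Rational(-1, 5)))), Rational(1, 2)) = Pow(Add(-376, Add(2, Rational(-1, 6))), Rational(1, 2)) = Pow(Add(-376, Rational(11, 6)), Rational(1, 2)) = Pow(Rational(-2245, 6), Rational(1, 2)) = Mul(Rational(1, 6), I, Pow(13470, Rational(1, 2)))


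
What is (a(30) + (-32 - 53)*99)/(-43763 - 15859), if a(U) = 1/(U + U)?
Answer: 504899/3577320 ≈ 0.14114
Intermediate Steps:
a(U) = 1/(2*U)
(a(30) + (-32 - 53)*99)/(-43763 - 15859) = ((1/2)/30 + (-32 - 53)*99)/(-43763 - 15859) = ((1/2)*(1/30) - 85*99)/(-59622) = (1/60 - 8415)*(-1/59622) = -504899/60*(-1/59622) = 504899/3577320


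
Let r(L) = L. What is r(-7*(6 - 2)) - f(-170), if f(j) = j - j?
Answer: -28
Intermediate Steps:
f(j) = 0
r(-7*(6 - 2)) - f(-170) = -7*(6 - 2) - 1*0 = -7*4 + 0 = -28 + 0 = -28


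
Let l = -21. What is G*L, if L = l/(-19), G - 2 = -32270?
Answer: -677628/19 ≈ -35665.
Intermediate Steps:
G = -32268 (G = 2 - 32270 = -32268)
L = 21/19 (L = -21/(-19) = -21*(-1/19) = 21/19 ≈ 1.1053)
G*L = -32268*21/19 = -677628/19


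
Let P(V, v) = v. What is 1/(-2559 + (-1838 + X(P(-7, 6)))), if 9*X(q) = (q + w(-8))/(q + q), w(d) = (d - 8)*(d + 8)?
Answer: -18/79145 ≈ -0.00022743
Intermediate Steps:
w(d) = (-8 + d)*(8 + d)
X(q) = 1/18 (X(q) = ((q + (-64 + (-8)²))/(q + q))/9 = ((q + (-64 + 64))/((2*q)))/9 = ((q + 0)*(1/(2*q)))/9 = (q*(1/(2*q)))/9 = (⅑)*(½) = 1/18)
1/(-2559 + (-1838 + X(P(-7, 6)))) = 1/(-2559 + (-1838 + 1/18)) = 1/(-2559 - 33083/18) = 1/(-79145/18) = -18/79145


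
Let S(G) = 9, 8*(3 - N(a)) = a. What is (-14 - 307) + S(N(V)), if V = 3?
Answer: -312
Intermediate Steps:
N(a) = 3 - a/8
(-14 - 307) + S(N(V)) = (-14 - 307) + 9 = -321 + 9 = -312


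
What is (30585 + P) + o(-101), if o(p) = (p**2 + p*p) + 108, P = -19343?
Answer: 31752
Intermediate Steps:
o(p) = 108 + 2*p**2 (o(p) = (p**2 + p**2) + 108 = 2*p**2 + 108 = 108 + 2*p**2)
(30585 + P) + o(-101) = (30585 - 19343) + (108 + 2*(-101)**2) = 11242 + (108 + 2*10201) = 11242 + (108 + 20402) = 11242 + 20510 = 31752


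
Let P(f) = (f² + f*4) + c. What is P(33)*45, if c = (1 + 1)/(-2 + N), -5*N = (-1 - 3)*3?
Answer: 55170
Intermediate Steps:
N = 12/5 (N = -(-1 - 3)*3/5 = -(-4)*3/5 = -⅕*(-12) = 12/5 ≈ 2.4000)
c = 5 (c = (1 + 1)/(-2 + 12/5) = 2/(⅖) = 2*(5/2) = 5)
P(f) = 5 + f² + 4*f (P(f) = (f² + f*4) + 5 = (f² + 4*f) + 5 = 5 + f² + 4*f)
P(33)*45 = (5 + 33² + 4*33)*45 = (5 + 1089 + 132)*45 = 1226*45 = 55170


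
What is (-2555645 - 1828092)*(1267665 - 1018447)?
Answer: -1092506167666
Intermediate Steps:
(-2555645 - 1828092)*(1267665 - 1018447) = -4383737*249218 = -1092506167666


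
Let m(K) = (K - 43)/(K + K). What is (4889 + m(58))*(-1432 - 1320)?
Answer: -390191632/29 ≈ -1.3455e+7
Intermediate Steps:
m(K) = (-43 + K)/(2*K) (m(K) = (-43 + K)/((2*K)) = (-43 + K)*(1/(2*K)) = (-43 + K)/(2*K))
(4889 + m(58))*(-1432 - 1320) = (4889 + (1/2)*(-43 + 58)/58)*(-1432 - 1320) = (4889 + (1/2)*(1/58)*15)*(-2752) = (4889 + 15/116)*(-2752) = (567139/116)*(-2752) = -390191632/29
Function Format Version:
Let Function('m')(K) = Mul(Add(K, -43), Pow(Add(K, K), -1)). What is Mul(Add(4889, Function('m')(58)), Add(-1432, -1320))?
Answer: Rational(-390191632, 29) ≈ -1.3455e+7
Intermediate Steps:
Function('m')(K) = Mul(Rational(1, 2), Pow(K, -1), Add(-43, K)) (Function('m')(K) = Mul(Add(-43, K), Pow(Mul(2, K), -1)) = Mul(Add(-43, K), Mul(Rational(1, 2), Pow(K, -1))) = Mul(Rational(1, 2), Pow(K, -1), Add(-43, K)))
Mul(Add(4889, Function('m')(58)), Add(-1432, -1320)) = Mul(Add(4889, Mul(Rational(1, 2), Pow(58, -1), Add(-43, 58))), Add(-1432, -1320)) = Mul(Add(4889, Mul(Rational(1, 2), Rational(1, 58), 15)), -2752) = Mul(Add(4889, Rational(15, 116)), -2752) = Mul(Rational(567139, 116), -2752) = Rational(-390191632, 29)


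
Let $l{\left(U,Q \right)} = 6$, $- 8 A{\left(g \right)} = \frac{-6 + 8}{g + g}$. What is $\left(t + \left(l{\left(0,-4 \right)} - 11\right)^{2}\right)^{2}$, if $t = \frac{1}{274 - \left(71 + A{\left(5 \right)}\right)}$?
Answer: $\frac{41235394225}{65950641} \approx 625.25$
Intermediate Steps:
$A{\left(g \right)} = - \frac{1}{8 g}$ ($A{\left(g \right)} = - \frac{\left(-6 + 8\right) \frac{1}{g + g}}{8} = - \frac{2 \frac{1}{2 g}}{8} = - \frac{1}{8 g}$)
$t = \frac{40}{8121}$ ($t = \frac{1}{274 - \left(71 - \frac{1}{8 \cdot 5}\right)} = \frac{1}{274 - \left(71 - \frac{1}{40}\right)} = \frac{1}{274 - \frac{2839}{40}} = \frac{1}{\frac{8121}{40}} = \frac{40}{8121} \approx 0.0049255$)
$\left(t + \left(l{\left(0,-4 \right)} - 11\right)^{2}\right)^{2} = \left(\frac{40}{8121} + \left(6 - 11\right)^{2}\right)^{2} = \left(\frac{40}{8121} + \left(-5\right)^{2}\right)^{2} = \left(\frac{40}{8121} + 25\right)^{2} = \left(\frac{203065}{8121}\right)^{2} = \frac{41235394225}{65950641}$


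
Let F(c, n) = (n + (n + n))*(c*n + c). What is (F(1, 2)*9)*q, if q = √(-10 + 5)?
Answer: 162*I*√5 ≈ 362.24*I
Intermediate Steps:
F(c, n) = 3*n*(c + c*n) (F(c, n) = (n + 2*n)*(c + c*n) = (3*n)*(c + c*n) = 3*n*(c + c*n))
q = I*√5 (q = √(-5) = I*√5 ≈ 2.2361*I)
(F(1, 2)*9)*q = ((3*1*2*(1 + 2))*9)*(I*√5) = ((3*1*2*3)*9)*(I*√5) = (18*9)*(I*√5) = 162*(I*√5) = 162*I*√5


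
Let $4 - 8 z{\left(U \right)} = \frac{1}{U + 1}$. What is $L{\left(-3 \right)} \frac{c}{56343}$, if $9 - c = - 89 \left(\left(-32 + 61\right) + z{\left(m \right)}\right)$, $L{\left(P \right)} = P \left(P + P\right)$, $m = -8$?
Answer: $\frac{442863}{525868} \approx 0.84216$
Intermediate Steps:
$z{\left(U \right)} = \frac{1}{2} - \frac{1}{8 \left(1 + U\right)}$ ($z{\left(U \right)} = \frac{1}{2} - \frac{1}{8 \left(U + 1\right)} = \frac{1}{2} - \frac{1}{8 \left(1 + U\right)}$)
$L{\left(P \right)} = 2 P^{2}$ ($L{\left(P \right)} = P 2 P = 2 P^{2}$)
$c = \frac{147621}{56}$ ($c = 9 - - 89 \left(\left(-32 + 61\right) + \frac{3 + 4 \left(-8\right)}{8 \left(1 - 8\right)}\right) = 9 - - 89 \left(29 + \frac{3 - 32}{8 \left(-7\right)}\right) = 9 - - 89 \left(29 + \frac{1}{8} \left(- \frac{1}{7}\right) \left(-29\right)\right) = 9 - - 89 \left(29 + \frac{29}{56}\right) = 9 - \left(-89\right) \frac{1653}{56} = 9 - - \frac{147117}{56} = 9 + \frac{147117}{56} = \frac{147621}{56} \approx 2636.1$)
$L{\left(-3 \right)} \frac{c}{56343} = 2 \left(-3\right)^{2} \frac{147621}{56 \cdot 56343} = 2 \cdot 9 \cdot \frac{147621}{56} \cdot \frac{1}{56343} = 18 \cdot \frac{49207}{1051736} = \frac{442863}{525868}$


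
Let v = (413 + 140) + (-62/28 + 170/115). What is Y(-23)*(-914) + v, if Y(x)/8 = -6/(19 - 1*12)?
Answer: 2195941/322 ≈ 6819.7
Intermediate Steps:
Y(x) = -48/7 (Y(x) = 8*(-6/(19 - 1*12)) = 8*(-6/(19 - 12)) = 8*(-6/7) = -48/7)
v = 177829/322 (v = 553 + (-62*1/28 + 170*(1/115)) = 553 + (-31/14 + 34/23) = 553 - 237/322 = 177829/322 ≈ 552.26)
Y(-23)*(-914) + v = -48/7*(-914) + 177829/322 = 43872/7 + 177829/322 = 2195941/322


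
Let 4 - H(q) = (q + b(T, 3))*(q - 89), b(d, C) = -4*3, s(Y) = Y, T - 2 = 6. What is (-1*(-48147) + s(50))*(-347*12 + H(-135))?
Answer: -1787530336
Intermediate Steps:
T = 8 (T = 2 + 6 = 8)
b(d, C) = -12
H(q) = 4 - (-89 + q)*(-12 + q) (H(q) = 4 - (q - 12)*(q - 89) = 4 - (-12 + q)*(-89 + q) = 4 - (-89 + q)*(-12 + q))
(-1*(-48147) + s(50))*(-347*12 + H(-135)) = (-1*(-48147) + 50)*(-347*12 + (-1064 - 1*(-135)² + 101*(-135))) = (48147 + 50)*(-4164 + (-1064 - 1*18225 - 13635)) = 48197*(-4164 + (-1064 - 18225 - 13635)) = 48197*(-4164 - 32924) = 48197*(-37088) = -1787530336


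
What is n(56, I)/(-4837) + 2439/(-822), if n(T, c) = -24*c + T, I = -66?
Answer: -4381841/1325338 ≈ -3.3062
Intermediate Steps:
n(T, c) = T - 24*c
n(56, I)/(-4837) + 2439/(-822) = (56 - 24*(-66))/(-4837) + 2439/(-822) = (56 + 1584)*(-1/4837) + 2439*(-1/822) = 1640*(-1/4837) - 813/274 = -1640/4837 - 813/274 = -4381841/1325338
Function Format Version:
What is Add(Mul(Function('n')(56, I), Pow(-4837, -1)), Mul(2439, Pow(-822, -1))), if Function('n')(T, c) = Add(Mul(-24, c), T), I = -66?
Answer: Rational(-4381841, 1325338) ≈ -3.3062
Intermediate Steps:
Function('n')(T, c) = Add(T, Mul(-24, c))
Add(Mul(Function('n')(56, I), Pow(-4837, -1)), Mul(2439, Pow(-822, -1))) = Add(Mul(Add(56, Mul(-24, -66)), Pow(-4837, -1)), Mul(2439, Pow(-822, -1))) = Add(Mul(Add(56, 1584), Rational(-1, 4837)), Mul(2439, Rational(-1, 822))) = Add(Mul(1640, Rational(-1, 4837)), Rational(-813, 274)) = Add(Rational(-1640, 4837), Rational(-813, 274)) = Rational(-4381841, 1325338)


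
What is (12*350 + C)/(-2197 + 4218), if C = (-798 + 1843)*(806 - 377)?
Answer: 452505/2021 ≈ 223.90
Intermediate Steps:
C = 448305 (C = 1045*429 = 448305)
(12*350 + C)/(-2197 + 4218) = (12*350 + 448305)/(-2197 + 4218) = (4200 + 448305)/2021 = 452505*(1/2021) = 452505/2021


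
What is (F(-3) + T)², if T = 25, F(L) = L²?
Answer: 1156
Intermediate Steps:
(F(-3) + T)² = ((-3)² + 25)² = (9 + 25)² = 34² = 1156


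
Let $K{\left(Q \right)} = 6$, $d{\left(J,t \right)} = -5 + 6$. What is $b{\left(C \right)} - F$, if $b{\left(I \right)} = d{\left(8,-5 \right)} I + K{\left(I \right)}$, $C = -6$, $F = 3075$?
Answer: $-3075$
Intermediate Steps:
$d{\left(J,t \right)} = 1$
$b{\left(I \right)} = 6 + I$ ($b{\left(I \right)} = 1 I + 6 = I + 6 = 6 + I$)
$b{\left(C \right)} - F = \left(6 - 6\right) - 3075 = 0 - 3075 = -3075$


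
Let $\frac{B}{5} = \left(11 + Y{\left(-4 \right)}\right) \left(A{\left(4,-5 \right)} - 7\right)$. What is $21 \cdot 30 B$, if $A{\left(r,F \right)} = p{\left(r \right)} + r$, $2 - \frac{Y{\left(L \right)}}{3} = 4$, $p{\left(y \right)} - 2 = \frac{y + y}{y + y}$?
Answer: $0$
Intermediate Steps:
$p{\left(y \right)} = 3$ ($p{\left(y \right)} = 2 + \frac{y + y}{y + y} = 2 + \frac{2 y}{2 y} = 2 + 2 y \frac{1}{2 y} = 2 + 1 = 3$)
$Y{\left(L \right)} = -6$ ($Y{\left(L \right)} = 6 - 12 = -6$)
$A{\left(r,F \right)} = 3 + r$
$B = 0$ ($B = 5 \left(11 - 6\right) \left(\left(3 + 4\right) - 7\right) = 5 \cdot 5 \left(7 - 7\right) = 5 \cdot 5 \cdot 0 = 5 \cdot 0 = 0$)
$21 \cdot 30 B = 21 \cdot 30 \cdot 0 = 630 \cdot 0 = 0$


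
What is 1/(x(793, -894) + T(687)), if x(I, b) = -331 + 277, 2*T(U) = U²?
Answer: 2/471861 ≈ 4.2385e-6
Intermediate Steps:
T(U) = U²/2
x(I, b) = -54
1/(x(793, -894) + T(687)) = 1/(-54 + (½)*687²) = 1/(-54 + (½)*471969) = 1/(-54 + 471969/2) = 1/(471861/2) = 2/471861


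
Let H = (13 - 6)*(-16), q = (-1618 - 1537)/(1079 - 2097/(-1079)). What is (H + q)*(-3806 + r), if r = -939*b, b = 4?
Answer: 506782935881/583169 ≈ 8.6902e+5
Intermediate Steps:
q = -3404245/1166338 (q = -3155/(1079 - 2097*(-1/1079)) = -3155/(1079 + 2097/1079) = -3155/1166338/1079 = -3155*1079/1166338 = -3404245/1166338 ≈ -2.9187)
r = -3756 (r = -939*4 = -3756)
H = -112 (H = 7*(-16) = -112)
(H + q)*(-3806 + r) = (-112 - 3404245/1166338)*(-3806 - 3756) = -134034101/1166338*(-7562) = 506782935881/583169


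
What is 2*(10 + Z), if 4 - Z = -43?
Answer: 114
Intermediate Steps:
Z = 47 (Z = 4 - 1*(-43) = 4 + 43 = 47)
2*(10 + Z) = 2*(10 + 47) = 2*57 = 114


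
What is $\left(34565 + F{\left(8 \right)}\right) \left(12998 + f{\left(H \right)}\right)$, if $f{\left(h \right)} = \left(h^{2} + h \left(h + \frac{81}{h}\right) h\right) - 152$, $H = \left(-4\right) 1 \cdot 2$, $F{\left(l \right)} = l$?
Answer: $406232750$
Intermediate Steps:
$H = -8$ ($H = \left(-4\right) 2 = -8$)
$f{\left(h \right)} = -152 + h^{2} + h^{2} \left(h + \frac{81}{h}\right)$ ($f{\left(h \right)} = \left(h^{2} + h^{2} \left(h + \frac{81}{h}\right)\right) - 152 = -152 + h^{2} + h^{2} \left(h + \frac{81}{h}\right)$)
$\left(34565 + F{\left(8 \right)}\right) \left(12998 + f{\left(H \right)}\right) = \left(34565 + 8\right) \left(12998 + \left(-152 + \left(-8\right)^{2} + \left(-8\right)^{3} + 81 \left(-8\right)\right)\right) = 34573 \left(12998 - 1248\right) = 34573 \cdot 11750 = 406232750$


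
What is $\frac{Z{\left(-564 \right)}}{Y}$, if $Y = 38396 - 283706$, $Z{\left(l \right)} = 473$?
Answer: $- \frac{473}{245310} \approx -0.0019282$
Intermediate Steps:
$Y = -245310$ ($Y = 38396 - 283706 = -245310$)
$\frac{Z{\left(-564 \right)}}{Y} = \frac{473}{-245310} = 473 \left(- \frac{1}{245310}\right) = - \frac{473}{245310}$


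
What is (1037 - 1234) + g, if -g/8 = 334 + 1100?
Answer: -11669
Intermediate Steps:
g = -11472 (g = -8*(334 + 1100) = -8*1434 = -11472)
(1037 - 1234) + g = (1037 - 1234) - 11472 = -197 - 11472 = -11669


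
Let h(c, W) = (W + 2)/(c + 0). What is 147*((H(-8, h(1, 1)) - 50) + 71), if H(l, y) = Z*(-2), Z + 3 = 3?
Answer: 3087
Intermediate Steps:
Z = 0 (Z = -3 + 3 = 0)
h(c, W) = (2 + W)/c
H(l, y) = 0 (H(l, y) = 0*(-2) = 0)
147*((H(-8, h(1, 1)) - 50) + 71) = 147*((0 - 50) + 71) = 147*(-50 + 71) = 147*21 = 3087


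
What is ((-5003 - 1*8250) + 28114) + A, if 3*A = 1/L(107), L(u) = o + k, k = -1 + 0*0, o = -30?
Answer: 1382072/93 ≈ 14861.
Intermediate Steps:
k = -1 (k = -1 + 0 = -1)
L(u) = -31 (L(u) = -30 - 1 = -31)
A = -1/93 (A = (1/3)/(-31) = (1/3)*(-1/31) = -1/93 ≈ -0.010753)
((-5003 - 1*8250) + 28114) + A = ((-5003 - 1*8250) + 28114) - 1/93 = ((-5003 - 8250) + 28114) - 1/93 = (-13253 + 28114) - 1/93 = 14861 - 1/93 = 1382072/93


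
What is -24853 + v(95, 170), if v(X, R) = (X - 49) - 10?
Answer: -24817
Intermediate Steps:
v(X, R) = -59 + X (v(X, R) = (-49 + X) - 10 = -59 + X)
-24853 + v(95, 170) = -24853 + (-59 + 95) = -24853 + 36 = -24817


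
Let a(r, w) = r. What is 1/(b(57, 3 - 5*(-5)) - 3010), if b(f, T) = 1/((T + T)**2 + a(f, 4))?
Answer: -3193/9610929 ≈ -0.00033223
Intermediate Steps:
b(f, T) = 1/(f + 4*T**2) (b(f, T) = 1/((T + T)**2 + f) = 1/((2*T)**2 + f) = 1/(4*T**2 + f) = 1/(f + 4*T**2))
1/(b(57, 3 - 5*(-5)) - 3010) = 1/(1/(57 + 4*(3 - 5*(-5))**2) - 3010) = 1/(1/(57 + 4*(3 + 25)**2) - 3010) = 1/(1/(57 + 4*28**2) - 3010) = 1/(1/(57 + 4*784) - 3010) = 1/(1/(57 + 3136) - 3010) = 1/(1/3193 - 3010) = 1/(-9610929/3193) = -3193/9610929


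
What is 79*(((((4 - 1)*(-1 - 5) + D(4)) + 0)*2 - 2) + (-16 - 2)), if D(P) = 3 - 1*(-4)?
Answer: -3318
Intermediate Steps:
D(P) = 7 (D(P) = 3 + 4 = 7)
79*(((((4 - 1)*(-1 - 5) + D(4)) + 0)*2 - 2) + (-16 - 2)) = 79*(((((4 - 1)*(-1 - 5) + 7) + 0)*2 - 2) + (-16 - 2)) = 79*((((3*(-6) + 7) + 0)*2 - 2) - 18) = 79*((((-18 + 7) + 0)*2 - 2) - 18) = 79*(((-11 + 0)*2 - 2) - 18) = 79*((-11*2 - 2) - 18) = 79*((-22 - 2) - 18) = 79*(-24 - 18) = 79*(-42) = -3318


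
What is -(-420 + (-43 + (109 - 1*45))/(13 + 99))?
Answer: 6717/16 ≈ 419.81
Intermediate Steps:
-(-420 + (-43 + (109 - 1*45))/(13 + 99)) = -(-420 + (-43 + (109 - 45))/112) = -(-420 + (-43 + 64)*(1/112)) = -(-420 + 21*(1/112)) = -(-420 + 3/16) = -1*(-6717/16) = 6717/16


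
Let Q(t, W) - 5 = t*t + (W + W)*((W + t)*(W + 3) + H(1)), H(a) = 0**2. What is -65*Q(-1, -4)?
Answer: 2210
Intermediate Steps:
H(a) = 0
Q(t, W) = 5 + t**2 + 2*W*(3 + W)*(W + t) (Q(t, W) = 5 + (t*t + (W + W)*((W + t)*(W + 3) + 0)) = 5 + (t**2 + (2*W)*((W + t)*(3 + W) + 0)) = 5 + (t**2 + (2*W)*((3 + W)*(W + t) + 0)) = 5 + (t**2 + (2*W)*((3 + W)*(W + t))) = 5 + (t**2 + 2*W*(3 + W)*(W + t)) = 5 + t**2 + 2*W*(3 + W)*(W + t))
-65*Q(-1, -4) = -65*(5 + (-1)**2 + 2*(-4)**3 + 6*(-4)**2 + 2*(-1)*(-4)**2 + 6*(-4)*(-1)) = -65*(5 + 1 + 2*(-64) + 6*16 + 2*(-1)*16 + 24) = -65*(5 + 1 - 128 + 96 - 32 + 24) = -65*(-34) = 2210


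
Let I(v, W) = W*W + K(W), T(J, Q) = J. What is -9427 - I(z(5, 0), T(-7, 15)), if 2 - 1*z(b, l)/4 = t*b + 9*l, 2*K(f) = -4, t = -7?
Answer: -9474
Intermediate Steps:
K(f) = -2 (K(f) = (½)*(-4) = -2)
z(b, l) = 8 - 36*l + 28*b (z(b, l) = 8 - 4*(-7*b + 9*l) = 8 + (-36*l + 28*b) = 8 - 36*l + 28*b)
I(v, W) = -2 + W² (I(v, W) = W*W - 2 = W² - 2 = -2 + W²)
-9427 - I(z(5, 0), T(-7, 15)) = -9427 - (-2 + (-7)²) = -9427 - (-2 + 49) = -9427 - 1*47 = -9427 - 47 = -9474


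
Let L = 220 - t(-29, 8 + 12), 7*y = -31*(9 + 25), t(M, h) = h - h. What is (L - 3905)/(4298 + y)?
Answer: -25795/29032 ≈ -0.88850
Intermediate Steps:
t(M, h) = 0
y = -1054/7 (y = (-31*(9 + 25))/7 = (-31*34)/7 = (⅐)*(-1054) = -1054/7 ≈ -150.57)
L = 220 (L = 220 - 1*0 = 220 + 0 = 220)
(L - 3905)/(4298 + y) = (220 - 3905)/(4298 - 1054/7) = -3685/29032/7 = -3685*7/29032 = -25795/29032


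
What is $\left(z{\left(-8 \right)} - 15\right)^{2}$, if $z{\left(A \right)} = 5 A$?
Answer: $3025$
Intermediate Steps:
$\left(z{\left(-8 \right)} - 15\right)^{2} = \left(5 \left(-8\right) - 15\right)^{2} = \left(-40 - 15\right)^{2} = \left(-55\right)^{2} = 3025$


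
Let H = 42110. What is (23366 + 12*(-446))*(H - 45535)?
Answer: -61697950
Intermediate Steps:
(23366 + 12*(-446))*(H - 45535) = (23366 + 12*(-446))*(42110 - 45535) = (23366 - 5352)*(-3425) = 18014*(-3425) = -61697950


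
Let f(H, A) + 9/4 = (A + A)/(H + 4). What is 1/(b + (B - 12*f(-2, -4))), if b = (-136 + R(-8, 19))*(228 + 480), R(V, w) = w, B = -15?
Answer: -1/82776 ≈ -1.2081e-5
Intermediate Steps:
f(H, A) = -9/4 + 2*A/(4 + H) (f(H, A) = -9/4 + (A + A)/(H + 4) = -9/4 + (2*A)/(4 + H) = -9/4 + 2*A/(4 + H))
b = -82836 (b = (-136 + 19)*(228 + 480) = -117*708 = -82836)
1/(b + (B - 12*f(-2, -4))) = 1/(-82836 + (-15 - 3*(-36 - 9*(-2) + 8*(-4))/(4 - 2))) = 1/(-82836 + (-15 - 3*(-36 + 18 - 32)/2)) = 1/(-82836 + (-15 - 3*(-50)/2)) = 1/(-82836 + (-15 - 12*(-25/4))) = 1/(-82836 + (-15 + 75)) = 1/(-82836 + 60) = 1/(-82776) = -1/82776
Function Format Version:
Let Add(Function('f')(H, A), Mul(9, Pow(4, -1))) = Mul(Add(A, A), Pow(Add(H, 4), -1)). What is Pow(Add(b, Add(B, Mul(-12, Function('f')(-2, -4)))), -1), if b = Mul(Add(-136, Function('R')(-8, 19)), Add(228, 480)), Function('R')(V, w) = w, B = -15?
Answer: Rational(-1, 82776) ≈ -1.2081e-5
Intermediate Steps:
Function('f')(H, A) = Add(Rational(-9, 4), Mul(2, A, Pow(Add(4, H), -1))) (Function('f')(H, A) = Add(Rational(-9, 4), Mul(Add(A, A), Pow(Add(H, 4), -1))) = Add(Rational(-9, 4), Mul(Mul(2, A), Pow(Add(4, H), -1))) = Add(Rational(-9, 4), Mul(2, A, Pow(Add(4, H), -1))))
b = -82836 (b = Mul(Add(-136, 19), Add(228, 480)) = Mul(-117, 708) = -82836)
Pow(Add(b, Add(B, Mul(-12, Function('f')(-2, -4)))), -1) = Pow(Add(-82836, Add(-15, Mul(-12, Mul(Rational(1, 4), Pow(Add(4, -2), -1), Add(-36, Mul(-9, -2), Mul(8, -4)))))), -1) = Pow(Add(-82836, Add(-15, Mul(-12, Mul(Rational(1, 4), Pow(2, -1), Add(-36, 18, -32))))), -1) = Pow(Add(-82836, Add(-15, Mul(-12, Mul(Rational(1, 4), Rational(1, 2), -50)))), -1) = Pow(Add(-82836, Add(-15, Mul(-12, Rational(-25, 4)))), -1) = Pow(Add(-82836, Add(-15, 75)), -1) = Pow(Add(-82836, 60), -1) = Pow(-82776, -1) = Rational(-1, 82776)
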